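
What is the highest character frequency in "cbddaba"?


Input: cbddaba
Character counts:
  'a': 2
  'b': 2
  'c': 1
  'd': 2
Maximum frequency: 2

2


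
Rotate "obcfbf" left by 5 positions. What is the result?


Input: "obcfbf", rotate left by 5
First 5 characters: "obcfb"
Remaining characters: "f"
Concatenate remaining + first: "f" + "obcfb" = "fobcfb"

fobcfb


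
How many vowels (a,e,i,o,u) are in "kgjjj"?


Input: kgjjj
Checking each character:
  'k' at position 0: consonant
  'g' at position 1: consonant
  'j' at position 2: consonant
  'j' at position 3: consonant
  'j' at position 4: consonant
Total vowels: 0

0


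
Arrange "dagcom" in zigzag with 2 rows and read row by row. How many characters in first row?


Zigzag "dagcom" into 2 rows:
Placing characters:
  'd' => row 0
  'a' => row 1
  'g' => row 0
  'c' => row 1
  'o' => row 0
  'm' => row 1
Rows:
  Row 0: "dgo"
  Row 1: "acm"
First row length: 3

3


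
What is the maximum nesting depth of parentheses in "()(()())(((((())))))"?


Input: "()(()())(((((())))))"
Tracking depth:
  Position 0 '(': depth becomes 1
  Position 1 ')': depth becomes 0
  Position 2 '(': depth becomes 1
  Position 3 '(': depth becomes 2
  Position 4 ')': depth becomes 1
  Position 5 '(': depth becomes 2
  Position 6 ')': depth becomes 1
  Position 7 ')': depth becomes 0
  Position 8 '(': depth becomes 1
  Position 9 '(': depth becomes 2
  Position 10 '(': depth becomes 3
  Position 11 '(': depth becomes 4
  Position 12 '(': depth becomes 5
  Position 13 '(': depth becomes 6
  Position 14 ')': depth becomes 5
  Position 15 ')': depth becomes 4
  Position 16 ')': depth becomes 3
  Position 17 ')': depth becomes 2
  Position 18 ')': depth becomes 1
  Position 19 ')': depth becomes 0
Maximum depth reached: 6

6


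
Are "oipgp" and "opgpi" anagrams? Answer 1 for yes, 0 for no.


Strings: "oipgp", "opgpi"
Sorted first:  giopp
Sorted second: giopp
Sorted forms match => anagrams

1


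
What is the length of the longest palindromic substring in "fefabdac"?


Input: "fefabdac"
Checking substrings for palindromes:
  [0:3] "fef" (len 3) => palindrome
Longest palindromic substring: "fef" with length 3

3


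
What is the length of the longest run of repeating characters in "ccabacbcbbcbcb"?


Input: "ccabacbcbbcbcb"
Scanning for longest run:
  Position 1 ('c'): continues run of 'c', length=2
  Position 2 ('a'): new char, reset run to 1
  Position 3 ('b'): new char, reset run to 1
  Position 4 ('a'): new char, reset run to 1
  Position 5 ('c'): new char, reset run to 1
  Position 6 ('b'): new char, reset run to 1
  Position 7 ('c'): new char, reset run to 1
  Position 8 ('b'): new char, reset run to 1
  Position 9 ('b'): continues run of 'b', length=2
  Position 10 ('c'): new char, reset run to 1
  Position 11 ('b'): new char, reset run to 1
  Position 12 ('c'): new char, reset run to 1
  Position 13 ('b'): new char, reset run to 1
Longest run: 'c' with length 2

2


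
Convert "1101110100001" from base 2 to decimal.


Input: "1101110100001" in base 2
Positional expansion:
  Digit '1' (value 1) x 2^12 = 4096
  Digit '1' (value 1) x 2^11 = 2048
  Digit '0' (value 0) x 2^10 = 0
  Digit '1' (value 1) x 2^9 = 512
  Digit '1' (value 1) x 2^8 = 256
  Digit '1' (value 1) x 2^7 = 128
  Digit '0' (value 0) x 2^6 = 0
  Digit '1' (value 1) x 2^5 = 32
  Digit '0' (value 0) x 2^4 = 0
  Digit '0' (value 0) x 2^3 = 0
  Digit '0' (value 0) x 2^2 = 0
  Digit '0' (value 0) x 2^1 = 0
  Digit '1' (value 1) x 2^0 = 1
Sum = 7073

7073


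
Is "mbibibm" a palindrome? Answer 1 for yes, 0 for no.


Input: mbibibm
Reversed: mbibibm
  Compare pos 0 ('m') with pos 6 ('m'): match
  Compare pos 1 ('b') with pos 5 ('b'): match
  Compare pos 2 ('i') with pos 4 ('i'): match
Result: palindrome

1


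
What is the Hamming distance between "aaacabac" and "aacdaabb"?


Comparing "aaacabac" and "aacdaabb" position by position:
  Position 0: 'a' vs 'a' => same
  Position 1: 'a' vs 'a' => same
  Position 2: 'a' vs 'c' => differ
  Position 3: 'c' vs 'd' => differ
  Position 4: 'a' vs 'a' => same
  Position 5: 'b' vs 'a' => differ
  Position 6: 'a' vs 'b' => differ
  Position 7: 'c' vs 'b' => differ
Total differences (Hamming distance): 5

5


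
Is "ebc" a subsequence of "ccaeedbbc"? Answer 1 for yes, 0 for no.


Check if "ebc" is a subsequence of "ccaeedbbc"
Greedy scan:
  Position 0 ('c'): no match needed
  Position 1 ('c'): no match needed
  Position 2 ('a'): no match needed
  Position 3 ('e'): matches sub[0] = 'e'
  Position 4 ('e'): no match needed
  Position 5 ('d'): no match needed
  Position 6 ('b'): matches sub[1] = 'b'
  Position 7 ('b'): no match needed
  Position 8 ('c'): matches sub[2] = 'c'
All 3 characters matched => is a subsequence

1


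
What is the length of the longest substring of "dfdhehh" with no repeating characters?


Input: "dfdhehh"
Sliding window (track last position of each char):
  Position 0 ('d'): window [0,0] length 1 -- new best
  Position 1 ('f'): window [0,1] length 2 -- new best
  Position 2 ('d'): repeat (last at 0), move window start to 1
  Position 2 ('d'): window [1,2] length 2
  Position 3 ('h'): window [1,3] length 3 -- new best
  Position 4 ('e'): window [1,4] length 4 -- new best
  Position 5 ('h'): repeat (last at 3), move window start to 4
  Position 5 ('h'): window [4,5] length 2
  Position 6 ('h'): repeat (last at 5), move window start to 6
  Position 6 ('h'): window [6,6] length 1
Longest substring with no repeats: "fdhe" with length 4

4


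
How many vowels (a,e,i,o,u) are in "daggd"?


Input: daggd
Checking each character:
  'd' at position 0: consonant
  'a' at position 1: vowel (running total: 1)
  'g' at position 2: consonant
  'g' at position 3: consonant
  'd' at position 4: consonant
Total vowels: 1

1


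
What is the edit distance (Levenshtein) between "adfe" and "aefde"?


Computing edit distance: "adfe" -> "aefde"
DP table:
           a    e    f    d    e
      0    1    2    3    4    5
  a   1    0    1    2    3    4
  d   2    1    1    2    2    3
  f   3    2    2    1    2    3
  e   4    3    2    2    2    2
Edit distance = dp[4][5] = 2

2


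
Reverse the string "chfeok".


Input: chfeok
Reading characters right to left:
  Position 5: 'k'
  Position 4: 'o'
  Position 3: 'e'
  Position 2: 'f'
  Position 1: 'h'
  Position 0: 'c'
Reversed: koefhc

koefhc


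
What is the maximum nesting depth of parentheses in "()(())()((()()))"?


Input: "()(())()((()()))"
Tracking depth:
  Position 0 '(': depth becomes 1
  Position 1 ')': depth becomes 0
  Position 2 '(': depth becomes 1
  Position 3 '(': depth becomes 2
  Position 4 ')': depth becomes 1
  Position 5 ')': depth becomes 0
  Position 6 '(': depth becomes 1
  Position 7 ')': depth becomes 0
  Position 8 '(': depth becomes 1
  Position 9 '(': depth becomes 2
  Position 10 '(': depth becomes 3
  Position 11 ')': depth becomes 2
  Position 12 '(': depth becomes 3
  Position 13 ')': depth becomes 2
  Position 14 ')': depth becomes 1
  Position 15 ')': depth becomes 0
Maximum depth reached: 3

3


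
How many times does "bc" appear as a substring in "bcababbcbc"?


Searching for "bc" in "bcababbcbc"
Scanning each position:
  Position 0: "bc" => MATCH
  Position 1: "ca" => no
  Position 2: "ab" => no
  Position 3: "ba" => no
  Position 4: "ab" => no
  Position 5: "bb" => no
  Position 6: "bc" => MATCH
  Position 7: "cb" => no
  Position 8: "bc" => MATCH
Total occurrences: 3

3


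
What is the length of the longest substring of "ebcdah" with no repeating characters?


Input: "ebcdah"
Sliding window (track last position of each char):
  Position 0 ('e'): window [0,0] length 1 -- new best
  Position 1 ('b'): window [0,1] length 2 -- new best
  Position 2 ('c'): window [0,2] length 3 -- new best
  Position 3 ('d'): window [0,3] length 4 -- new best
  Position 4 ('a'): window [0,4] length 5 -- new best
  Position 5 ('h'): window [0,5] length 6 -- new best
Longest substring with no repeats: "ebcdah" with length 6

6


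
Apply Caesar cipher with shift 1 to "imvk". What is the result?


Caesar cipher: shift "imvk" by 1
  'i' (pos 8) + 1 = pos 9 = 'j'
  'm' (pos 12) + 1 = pos 13 = 'n'
  'v' (pos 21) + 1 = pos 22 = 'w'
  'k' (pos 10) + 1 = pos 11 = 'l'
Result: jnwl

jnwl


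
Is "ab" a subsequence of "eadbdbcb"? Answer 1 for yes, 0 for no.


Check if "ab" is a subsequence of "eadbdbcb"
Greedy scan:
  Position 0 ('e'): no match needed
  Position 1 ('a'): matches sub[0] = 'a'
  Position 2 ('d'): no match needed
  Position 3 ('b'): matches sub[1] = 'b'
  Position 4 ('d'): no match needed
  Position 5 ('b'): no match needed
  Position 6 ('c'): no match needed
  Position 7 ('b'): no match needed
All 2 characters matched => is a subsequence

1


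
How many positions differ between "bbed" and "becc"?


Comparing "bbed" and "becc" position by position:
  Position 0: 'b' vs 'b' => same
  Position 1: 'b' vs 'e' => DIFFER
  Position 2: 'e' vs 'c' => DIFFER
  Position 3: 'd' vs 'c' => DIFFER
Positions that differ: 3

3


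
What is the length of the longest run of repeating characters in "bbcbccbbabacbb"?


Input: "bbcbccbbabacbb"
Scanning for longest run:
  Position 1 ('b'): continues run of 'b', length=2
  Position 2 ('c'): new char, reset run to 1
  Position 3 ('b'): new char, reset run to 1
  Position 4 ('c'): new char, reset run to 1
  Position 5 ('c'): continues run of 'c', length=2
  Position 6 ('b'): new char, reset run to 1
  Position 7 ('b'): continues run of 'b', length=2
  Position 8 ('a'): new char, reset run to 1
  Position 9 ('b'): new char, reset run to 1
  Position 10 ('a'): new char, reset run to 1
  Position 11 ('c'): new char, reset run to 1
  Position 12 ('b'): new char, reset run to 1
  Position 13 ('b'): continues run of 'b', length=2
Longest run: 'b' with length 2

2


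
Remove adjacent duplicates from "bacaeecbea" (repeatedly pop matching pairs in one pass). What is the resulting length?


Input: bacaeecbea
Stack-based adjacent duplicate removal:
  Read 'b': push. Stack: b
  Read 'a': push. Stack: ba
  Read 'c': push. Stack: bac
  Read 'a': push. Stack: baca
  Read 'e': push. Stack: bacae
  Read 'e': matches stack top 'e' => pop. Stack: baca
  Read 'c': push. Stack: bacac
  Read 'b': push. Stack: bacacb
  Read 'e': push. Stack: bacacbe
  Read 'a': push. Stack: bacacbea
Final stack: "bacacbea" (length 8)

8


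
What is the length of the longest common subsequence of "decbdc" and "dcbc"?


LCS of "decbdc" and "dcbc"
DP table:
           d    c    b    c
      0    0    0    0    0
  d   0    1    1    1    1
  e   0    1    1    1    1
  c   0    1    2    2    2
  b   0    1    2    3    3
  d   0    1    2    3    3
  c   0    1    2    3    4
LCS length = dp[6][4] = 4

4


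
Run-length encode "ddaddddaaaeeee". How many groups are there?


Input: ddaddddaaaeeee
Scanning for consecutive runs:
  Group 1: 'd' x 2 (positions 0-1)
  Group 2: 'a' x 1 (positions 2-2)
  Group 3: 'd' x 4 (positions 3-6)
  Group 4: 'a' x 3 (positions 7-9)
  Group 5: 'e' x 4 (positions 10-13)
Total groups: 5

5


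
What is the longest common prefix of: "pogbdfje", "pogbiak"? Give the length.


Words: pogbdfje, pogbiak
  Position 0: all 'p' => match
  Position 1: all 'o' => match
  Position 2: all 'g' => match
  Position 3: all 'b' => match
  Position 4: ('d', 'i') => mismatch, stop
LCP = "pogb" (length 4)

4


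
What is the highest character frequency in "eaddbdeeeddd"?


Input: eaddbdeeeddd
Character counts:
  'a': 1
  'b': 1
  'd': 6
  'e': 4
Maximum frequency: 6

6


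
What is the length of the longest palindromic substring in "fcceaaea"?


Input: "fcceaaea"
Checking substrings for palindromes:
  [3:7] "eaae" (len 4) => palindrome
  [5:8] "aea" (len 3) => palindrome
  [1:3] "cc" (len 2) => palindrome
  [4:6] "aa" (len 2) => palindrome
Longest palindromic substring: "eaae" with length 4

4


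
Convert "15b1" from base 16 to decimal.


Input: "15b1" in base 16
Positional expansion:
  Digit '1' (value 1) x 16^3 = 4096
  Digit '5' (value 5) x 16^2 = 1280
  Digit 'b' (value 11) x 16^1 = 176
  Digit '1' (value 1) x 16^0 = 1
Sum = 5553

5553


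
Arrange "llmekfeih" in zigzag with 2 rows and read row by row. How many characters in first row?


Zigzag "llmekfeih" into 2 rows:
Placing characters:
  'l' => row 0
  'l' => row 1
  'm' => row 0
  'e' => row 1
  'k' => row 0
  'f' => row 1
  'e' => row 0
  'i' => row 1
  'h' => row 0
Rows:
  Row 0: "lmkeh"
  Row 1: "lefi"
First row length: 5

5


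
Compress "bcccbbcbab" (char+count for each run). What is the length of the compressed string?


Input: bcccbbcbab
Runs:
  'b' x 1 => "b1"
  'c' x 3 => "c3"
  'b' x 2 => "b2"
  'c' x 1 => "c1"
  'b' x 1 => "b1"
  'a' x 1 => "a1"
  'b' x 1 => "b1"
Compressed: "b1c3b2c1b1a1b1"
Compressed length: 14

14


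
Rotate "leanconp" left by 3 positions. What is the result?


Input: "leanconp", rotate left by 3
First 3 characters: "lea"
Remaining characters: "nconp"
Concatenate remaining + first: "nconp" + "lea" = "nconplea"

nconplea


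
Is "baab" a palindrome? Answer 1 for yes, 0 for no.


Input: baab
Reversed: baab
  Compare pos 0 ('b') with pos 3 ('b'): match
  Compare pos 1 ('a') with pos 2 ('a'): match
Result: palindrome

1


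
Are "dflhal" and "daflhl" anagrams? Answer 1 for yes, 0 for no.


Strings: "dflhal", "daflhl"
Sorted first:  adfhll
Sorted second: adfhll
Sorted forms match => anagrams

1


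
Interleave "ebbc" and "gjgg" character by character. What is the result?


Interleaving "ebbc" and "gjgg":
  Position 0: 'e' from first, 'g' from second => "eg"
  Position 1: 'b' from first, 'j' from second => "bj"
  Position 2: 'b' from first, 'g' from second => "bg"
  Position 3: 'c' from first, 'g' from second => "cg"
Result: egbjbgcg

egbjbgcg


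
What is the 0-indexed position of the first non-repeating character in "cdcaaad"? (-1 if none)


Input: cdcaaad
Character frequencies:
  'a': 3
  'c': 2
  'd': 2
Scanning left to right for freq == 1:
  Position 0 ('c'): freq=2, skip
  Position 1 ('d'): freq=2, skip
  Position 2 ('c'): freq=2, skip
  Position 3 ('a'): freq=3, skip
  Position 4 ('a'): freq=3, skip
  Position 5 ('a'): freq=3, skip
  Position 6 ('d'): freq=2, skip
  No unique character found => answer = -1

-1


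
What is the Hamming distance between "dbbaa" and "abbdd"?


Comparing "dbbaa" and "abbdd" position by position:
  Position 0: 'd' vs 'a' => differ
  Position 1: 'b' vs 'b' => same
  Position 2: 'b' vs 'b' => same
  Position 3: 'a' vs 'd' => differ
  Position 4: 'a' vs 'd' => differ
Total differences (Hamming distance): 3

3


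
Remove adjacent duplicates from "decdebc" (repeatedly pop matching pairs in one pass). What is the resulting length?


Input: decdebc
Stack-based adjacent duplicate removal:
  Read 'd': push. Stack: d
  Read 'e': push. Stack: de
  Read 'c': push. Stack: dec
  Read 'd': push. Stack: decd
  Read 'e': push. Stack: decde
  Read 'b': push. Stack: decdeb
  Read 'c': push. Stack: decdebc
Final stack: "decdebc" (length 7)

7


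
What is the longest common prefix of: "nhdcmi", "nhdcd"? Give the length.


Words: nhdcmi, nhdcd
  Position 0: all 'n' => match
  Position 1: all 'h' => match
  Position 2: all 'd' => match
  Position 3: all 'c' => match
  Position 4: ('m', 'd') => mismatch, stop
LCP = "nhdc" (length 4)

4


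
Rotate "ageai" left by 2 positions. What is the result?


Input: "ageai", rotate left by 2
First 2 characters: "ag"
Remaining characters: "eai"
Concatenate remaining + first: "eai" + "ag" = "eaiag"

eaiag


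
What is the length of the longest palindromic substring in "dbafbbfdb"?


Input: "dbafbbfdb"
Checking substrings for palindromes:
  [3:7] "fbbf" (len 4) => palindrome
  [4:6] "bb" (len 2) => palindrome
Longest palindromic substring: "fbbf" with length 4

4


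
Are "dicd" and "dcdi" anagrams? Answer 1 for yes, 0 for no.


Strings: "dicd", "dcdi"
Sorted first:  cddi
Sorted second: cddi
Sorted forms match => anagrams

1


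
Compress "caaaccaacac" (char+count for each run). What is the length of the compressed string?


Input: caaaccaacac
Runs:
  'c' x 1 => "c1"
  'a' x 3 => "a3"
  'c' x 2 => "c2"
  'a' x 2 => "a2"
  'c' x 1 => "c1"
  'a' x 1 => "a1"
  'c' x 1 => "c1"
Compressed: "c1a3c2a2c1a1c1"
Compressed length: 14

14


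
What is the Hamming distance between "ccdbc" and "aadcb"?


Comparing "ccdbc" and "aadcb" position by position:
  Position 0: 'c' vs 'a' => differ
  Position 1: 'c' vs 'a' => differ
  Position 2: 'd' vs 'd' => same
  Position 3: 'b' vs 'c' => differ
  Position 4: 'c' vs 'b' => differ
Total differences (Hamming distance): 4

4


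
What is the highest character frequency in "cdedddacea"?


Input: cdedddacea
Character counts:
  'a': 2
  'c': 2
  'd': 4
  'e': 2
Maximum frequency: 4

4


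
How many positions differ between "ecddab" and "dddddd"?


Comparing "ecddab" and "dddddd" position by position:
  Position 0: 'e' vs 'd' => DIFFER
  Position 1: 'c' vs 'd' => DIFFER
  Position 2: 'd' vs 'd' => same
  Position 3: 'd' vs 'd' => same
  Position 4: 'a' vs 'd' => DIFFER
  Position 5: 'b' vs 'd' => DIFFER
Positions that differ: 4

4


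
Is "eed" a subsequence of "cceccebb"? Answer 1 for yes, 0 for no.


Check if "eed" is a subsequence of "cceccebb"
Greedy scan:
  Position 0 ('c'): no match needed
  Position 1 ('c'): no match needed
  Position 2 ('e'): matches sub[0] = 'e'
  Position 3 ('c'): no match needed
  Position 4 ('c'): no match needed
  Position 5 ('e'): matches sub[1] = 'e'
  Position 6 ('b'): no match needed
  Position 7 ('b'): no match needed
Only matched 2/3 characters => not a subsequence

0


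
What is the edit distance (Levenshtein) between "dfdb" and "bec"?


Computing edit distance: "dfdb" -> "bec"
DP table:
           b    e    c
      0    1    2    3
  d   1    1    2    3
  f   2    2    2    3
  d   3    3    3    3
  b   4    3    4    4
Edit distance = dp[4][3] = 4

4


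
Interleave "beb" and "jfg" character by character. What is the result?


Interleaving "beb" and "jfg":
  Position 0: 'b' from first, 'j' from second => "bj"
  Position 1: 'e' from first, 'f' from second => "ef"
  Position 2: 'b' from first, 'g' from second => "bg"
Result: bjefbg

bjefbg


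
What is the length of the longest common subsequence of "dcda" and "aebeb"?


LCS of "dcda" and "aebeb"
DP table:
           a    e    b    e    b
      0    0    0    0    0    0
  d   0    0    0    0    0    0
  c   0    0    0    0    0    0
  d   0    0    0    0    0    0
  a   0    1    1    1    1    1
LCS length = dp[4][5] = 1

1


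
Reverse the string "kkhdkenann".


Input: kkhdkenann
Reading characters right to left:
  Position 9: 'n'
  Position 8: 'n'
  Position 7: 'a'
  Position 6: 'n'
  Position 5: 'e'
  Position 4: 'k'
  Position 3: 'd'
  Position 2: 'h'
  Position 1: 'k'
  Position 0: 'k'
Reversed: nnanekdhkk

nnanekdhkk


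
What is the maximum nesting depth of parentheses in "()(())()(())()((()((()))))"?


Input: "()(())()(())()((()((()))))"
Tracking depth:
  Position 0 '(': depth becomes 1
  Position 1 ')': depth becomes 0
  Position 2 '(': depth becomes 1
  Position 3 '(': depth becomes 2
  Position 4 ')': depth becomes 1
  Position 5 ')': depth becomes 0
  Position 6 '(': depth becomes 1
  Position 7 ')': depth becomes 0
  Position 8 '(': depth becomes 1
  Position 9 '(': depth becomes 2
  Position 10 ')': depth becomes 1
  Position 11 ')': depth becomes 0
  Position 12 '(': depth becomes 1
  Position 13 ')': depth becomes 0
  Position 14 '(': depth becomes 1
  Position 15 '(': depth becomes 2
  Position 16 '(': depth becomes 3
  Position 17 ')': depth becomes 2
  Position 18 '(': depth becomes 3
  Position 19 '(': depth becomes 4
  Position 20 '(': depth becomes 5
  Position 21 ')': depth becomes 4
  Position 22 ')': depth becomes 3
  Position 23 ')': depth becomes 2
  Position 24 ')': depth becomes 1
  Position 25 ')': depth becomes 0
Maximum depth reached: 5

5


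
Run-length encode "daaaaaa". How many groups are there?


Input: daaaaaa
Scanning for consecutive runs:
  Group 1: 'd' x 1 (positions 0-0)
  Group 2: 'a' x 6 (positions 1-6)
Total groups: 2

2


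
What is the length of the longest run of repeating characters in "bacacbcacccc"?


Input: "bacacbcacccc"
Scanning for longest run:
  Position 1 ('a'): new char, reset run to 1
  Position 2 ('c'): new char, reset run to 1
  Position 3 ('a'): new char, reset run to 1
  Position 4 ('c'): new char, reset run to 1
  Position 5 ('b'): new char, reset run to 1
  Position 6 ('c'): new char, reset run to 1
  Position 7 ('a'): new char, reset run to 1
  Position 8 ('c'): new char, reset run to 1
  Position 9 ('c'): continues run of 'c', length=2
  Position 10 ('c'): continues run of 'c', length=3
  Position 11 ('c'): continues run of 'c', length=4
Longest run: 'c' with length 4

4


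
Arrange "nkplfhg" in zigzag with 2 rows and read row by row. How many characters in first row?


Zigzag "nkplfhg" into 2 rows:
Placing characters:
  'n' => row 0
  'k' => row 1
  'p' => row 0
  'l' => row 1
  'f' => row 0
  'h' => row 1
  'g' => row 0
Rows:
  Row 0: "npfg"
  Row 1: "klh"
First row length: 4

4


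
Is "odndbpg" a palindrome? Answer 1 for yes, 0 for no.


Input: odndbpg
Reversed: gpbdndo
  Compare pos 0 ('o') with pos 6 ('g'): MISMATCH
  Compare pos 1 ('d') with pos 5 ('p'): MISMATCH
  Compare pos 2 ('n') with pos 4 ('b'): MISMATCH
Result: not a palindrome

0


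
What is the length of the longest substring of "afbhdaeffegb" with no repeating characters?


Input: "afbhdaeffegb"
Sliding window (track last position of each char):
  Position 0 ('a'): window [0,0] length 1 -- new best
  Position 1 ('f'): window [0,1] length 2 -- new best
  Position 2 ('b'): window [0,2] length 3 -- new best
  Position 3 ('h'): window [0,3] length 4 -- new best
  Position 4 ('d'): window [0,4] length 5 -- new best
  Position 5 ('a'): repeat (last at 0), move window start to 1
  Position 5 ('a'): window [1,5] length 5
  Position 6 ('e'): window [1,6] length 6 -- new best
  Position 7 ('f'): repeat (last at 1), move window start to 2
  Position 7 ('f'): window [2,7] length 6
  Position 8 ('f'): repeat (last at 7), move window start to 8
  Position 8 ('f'): window [8,8] length 1
  Position 9 ('e'): window [8,9] length 2
  Position 10 ('g'): window [8,10] length 3
  Position 11 ('b'): window [8,11] length 4
Longest substring with no repeats: "fbhdae" with length 6

6


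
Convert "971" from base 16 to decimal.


Input: "971" in base 16
Positional expansion:
  Digit '9' (value 9) x 16^2 = 2304
  Digit '7' (value 7) x 16^1 = 112
  Digit '1' (value 1) x 16^0 = 1
Sum = 2417

2417


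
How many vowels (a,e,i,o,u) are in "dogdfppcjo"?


Input: dogdfppcjo
Checking each character:
  'd' at position 0: consonant
  'o' at position 1: vowel (running total: 1)
  'g' at position 2: consonant
  'd' at position 3: consonant
  'f' at position 4: consonant
  'p' at position 5: consonant
  'p' at position 6: consonant
  'c' at position 7: consonant
  'j' at position 8: consonant
  'o' at position 9: vowel (running total: 2)
Total vowels: 2

2


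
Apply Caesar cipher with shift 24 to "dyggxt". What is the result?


Caesar cipher: shift "dyggxt" by 24
  'd' (pos 3) + 24 = pos 1 = 'b'
  'y' (pos 24) + 24 = pos 22 = 'w'
  'g' (pos 6) + 24 = pos 4 = 'e'
  'g' (pos 6) + 24 = pos 4 = 'e'
  'x' (pos 23) + 24 = pos 21 = 'v'
  't' (pos 19) + 24 = pos 17 = 'r'
Result: bweevr

bweevr


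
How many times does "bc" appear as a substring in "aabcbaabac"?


Searching for "bc" in "aabcbaabac"
Scanning each position:
  Position 0: "aa" => no
  Position 1: "ab" => no
  Position 2: "bc" => MATCH
  Position 3: "cb" => no
  Position 4: "ba" => no
  Position 5: "aa" => no
  Position 6: "ab" => no
  Position 7: "ba" => no
  Position 8: "ac" => no
Total occurrences: 1

1


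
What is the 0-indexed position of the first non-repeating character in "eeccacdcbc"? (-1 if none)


Input: eeccacdcbc
Character frequencies:
  'a': 1
  'b': 1
  'c': 5
  'd': 1
  'e': 2
Scanning left to right for freq == 1:
  Position 0 ('e'): freq=2, skip
  Position 1 ('e'): freq=2, skip
  Position 2 ('c'): freq=5, skip
  Position 3 ('c'): freq=5, skip
  Position 4 ('a'): unique! => answer = 4

4


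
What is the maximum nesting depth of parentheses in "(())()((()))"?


Input: "(())()((()))"
Tracking depth:
  Position 0 '(': depth becomes 1
  Position 1 '(': depth becomes 2
  Position 2 ')': depth becomes 1
  Position 3 ')': depth becomes 0
  Position 4 '(': depth becomes 1
  Position 5 ')': depth becomes 0
  Position 6 '(': depth becomes 1
  Position 7 '(': depth becomes 2
  Position 8 '(': depth becomes 3
  Position 9 ')': depth becomes 2
  Position 10 ')': depth becomes 1
  Position 11 ')': depth becomes 0
Maximum depth reached: 3

3


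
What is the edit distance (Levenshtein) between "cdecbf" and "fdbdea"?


Computing edit distance: "cdecbf" -> "fdbdea"
DP table:
           f    d    b    d    e    a
      0    1    2    3    4    5    6
  c   1    1    2    3    4    5    6
  d   2    2    1    2    3    4    5
  e   3    3    2    2    3    3    4
  c   4    4    3    3    3    4    4
  b   5    5    4    3    4    4    5
  f   6    5    5    4    4    5    5
Edit distance = dp[6][6] = 5

5


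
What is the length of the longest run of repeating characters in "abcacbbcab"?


Input: "abcacbbcab"
Scanning for longest run:
  Position 1 ('b'): new char, reset run to 1
  Position 2 ('c'): new char, reset run to 1
  Position 3 ('a'): new char, reset run to 1
  Position 4 ('c'): new char, reset run to 1
  Position 5 ('b'): new char, reset run to 1
  Position 6 ('b'): continues run of 'b', length=2
  Position 7 ('c'): new char, reset run to 1
  Position 8 ('a'): new char, reset run to 1
  Position 9 ('b'): new char, reset run to 1
Longest run: 'b' with length 2

2


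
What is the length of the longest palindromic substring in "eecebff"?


Input: "eecebff"
Checking substrings for palindromes:
  [1:4] "ece" (len 3) => palindrome
  [0:2] "ee" (len 2) => palindrome
  [5:7] "ff" (len 2) => palindrome
Longest palindromic substring: "ece" with length 3

3


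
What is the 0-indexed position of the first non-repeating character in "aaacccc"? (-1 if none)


Input: aaacccc
Character frequencies:
  'a': 3
  'c': 4
Scanning left to right for freq == 1:
  Position 0 ('a'): freq=3, skip
  Position 1 ('a'): freq=3, skip
  Position 2 ('a'): freq=3, skip
  Position 3 ('c'): freq=4, skip
  Position 4 ('c'): freq=4, skip
  Position 5 ('c'): freq=4, skip
  Position 6 ('c'): freq=4, skip
  No unique character found => answer = -1

-1


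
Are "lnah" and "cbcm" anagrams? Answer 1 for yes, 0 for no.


Strings: "lnah", "cbcm"
Sorted first:  ahln
Sorted second: bccm
Differ at position 0: 'a' vs 'b' => not anagrams

0


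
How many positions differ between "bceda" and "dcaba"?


Comparing "bceda" and "dcaba" position by position:
  Position 0: 'b' vs 'd' => DIFFER
  Position 1: 'c' vs 'c' => same
  Position 2: 'e' vs 'a' => DIFFER
  Position 3: 'd' vs 'b' => DIFFER
  Position 4: 'a' vs 'a' => same
Positions that differ: 3

3


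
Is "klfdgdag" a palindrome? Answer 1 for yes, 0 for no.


Input: klfdgdag
Reversed: gadgdflk
  Compare pos 0 ('k') with pos 7 ('g'): MISMATCH
  Compare pos 1 ('l') with pos 6 ('a'): MISMATCH
  Compare pos 2 ('f') with pos 5 ('d'): MISMATCH
  Compare pos 3 ('d') with pos 4 ('g'): MISMATCH
Result: not a palindrome

0


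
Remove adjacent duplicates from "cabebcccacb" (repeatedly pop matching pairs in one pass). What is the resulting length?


Input: cabebcccacb
Stack-based adjacent duplicate removal:
  Read 'c': push. Stack: c
  Read 'a': push. Stack: ca
  Read 'b': push. Stack: cab
  Read 'e': push. Stack: cabe
  Read 'b': push. Stack: cabeb
  Read 'c': push. Stack: cabebc
  Read 'c': matches stack top 'c' => pop. Stack: cabeb
  Read 'c': push. Stack: cabebc
  Read 'a': push. Stack: cabebca
  Read 'c': push. Stack: cabebcac
  Read 'b': push. Stack: cabebcacb
Final stack: "cabebcacb" (length 9)

9


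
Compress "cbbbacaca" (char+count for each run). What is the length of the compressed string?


Input: cbbbacaca
Runs:
  'c' x 1 => "c1"
  'b' x 3 => "b3"
  'a' x 1 => "a1"
  'c' x 1 => "c1"
  'a' x 1 => "a1"
  'c' x 1 => "c1"
  'a' x 1 => "a1"
Compressed: "c1b3a1c1a1c1a1"
Compressed length: 14

14


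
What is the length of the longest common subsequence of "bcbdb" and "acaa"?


LCS of "bcbdb" and "acaa"
DP table:
           a    c    a    a
      0    0    0    0    0
  b   0    0    0    0    0
  c   0    0    1    1    1
  b   0    0    1    1    1
  d   0    0    1    1    1
  b   0    0    1    1    1
LCS length = dp[5][4] = 1

1


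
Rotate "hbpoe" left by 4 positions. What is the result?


Input: "hbpoe", rotate left by 4
First 4 characters: "hbpo"
Remaining characters: "e"
Concatenate remaining + first: "e" + "hbpo" = "ehbpo"

ehbpo


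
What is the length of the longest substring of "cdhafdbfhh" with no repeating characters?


Input: "cdhafdbfhh"
Sliding window (track last position of each char):
  Position 0 ('c'): window [0,0] length 1 -- new best
  Position 1 ('d'): window [0,1] length 2 -- new best
  Position 2 ('h'): window [0,2] length 3 -- new best
  Position 3 ('a'): window [0,3] length 4 -- new best
  Position 4 ('f'): window [0,4] length 5 -- new best
  Position 5 ('d'): repeat (last at 1), move window start to 2
  Position 5 ('d'): window [2,5] length 4
  Position 6 ('b'): window [2,6] length 5
  Position 7 ('f'): repeat (last at 4), move window start to 5
  Position 7 ('f'): window [5,7] length 3
  Position 8 ('h'): window [5,8] length 4
  Position 9 ('h'): repeat (last at 8), move window start to 9
  Position 9 ('h'): window [9,9] length 1
Longest substring with no repeats: "cdhaf" with length 5

5


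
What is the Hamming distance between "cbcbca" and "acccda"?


Comparing "cbcbca" and "acccda" position by position:
  Position 0: 'c' vs 'a' => differ
  Position 1: 'b' vs 'c' => differ
  Position 2: 'c' vs 'c' => same
  Position 3: 'b' vs 'c' => differ
  Position 4: 'c' vs 'd' => differ
  Position 5: 'a' vs 'a' => same
Total differences (Hamming distance): 4

4


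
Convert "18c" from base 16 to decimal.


Input: "18c" in base 16
Positional expansion:
  Digit '1' (value 1) x 16^2 = 256
  Digit '8' (value 8) x 16^1 = 128
  Digit 'c' (value 12) x 16^0 = 12
Sum = 396

396


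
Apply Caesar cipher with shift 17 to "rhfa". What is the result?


Caesar cipher: shift "rhfa" by 17
  'r' (pos 17) + 17 = pos 8 = 'i'
  'h' (pos 7) + 17 = pos 24 = 'y'
  'f' (pos 5) + 17 = pos 22 = 'w'
  'a' (pos 0) + 17 = pos 17 = 'r'
Result: iywr

iywr


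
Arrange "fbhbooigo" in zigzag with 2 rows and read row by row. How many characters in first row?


Zigzag "fbhbooigo" into 2 rows:
Placing characters:
  'f' => row 0
  'b' => row 1
  'h' => row 0
  'b' => row 1
  'o' => row 0
  'o' => row 1
  'i' => row 0
  'g' => row 1
  'o' => row 0
Rows:
  Row 0: "fhoio"
  Row 1: "bbog"
First row length: 5

5


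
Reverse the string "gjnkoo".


Input: gjnkoo
Reading characters right to left:
  Position 5: 'o'
  Position 4: 'o'
  Position 3: 'k'
  Position 2: 'n'
  Position 1: 'j'
  Position 0: 'g'
Reversed: ooknjg

ooknjg


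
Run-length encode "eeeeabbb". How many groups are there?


Input: eeeeabbb
Scanning for consecutive runs:
  Group 1: 'e' x 4 (positions 0-3)
  Group 2: 'a' x 1 (positions 4-4)
  Group 3: 'b' x 3 (positions 5-7)
Total groups: 3

3


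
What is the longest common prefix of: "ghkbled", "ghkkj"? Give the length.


Words: ghkbled, ghkkj
  Position 0: all 'g' => match
  Position 1: all 'h' => match
  Position 2: all 'k' => match
  Position 3: ('b', 'k') => mismatch, stop
LCP = "ghk" (length 3)

3


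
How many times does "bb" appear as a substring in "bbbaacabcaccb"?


Searching for "bb" in "bbbaacabcaccb"
Scanning each position:
  Position 0: "bb" => MATCH
  Position 1: "bb" => MATCH
  Position 2: "ba" => no
  Position 3: "aa" => no
  Position 4: "ac" => no
  Position 5: "ca" => no
  Position 6: "ab" => no
  Position 7: "bc" => no
  Position 8: "ca" => no
  Position 9: "ac" => no
  Position 10: "cc" => no
  Position 11: "cb" => no
Total occurrences: 2

2


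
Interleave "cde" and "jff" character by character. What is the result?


Interleaving "cde" and "jff":
  Position 0: 'c' from first, 'j' from second => "cj"
  Position 1: 'd' from first, 'f' from second => "df"
  Position 2: 'e' from first, 'f' from second => "ef"
Result: cjdfef

cjdfef


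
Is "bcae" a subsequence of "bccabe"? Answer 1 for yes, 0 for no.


Check if "bcae" is a subsequence of "bccabe"
Greedy scan:
  Position 0 ('b'): matches sub[0] = 'b'
  Position 1 ('c'): matches sub[1] = 'c'
  Position 2 ('c'): no match needed
  Position 3 ('a'): matches sub[2] = 'a'
  Position 4 ('b'): no match needed
  Position 5 ('e'): matches sub[3] = 'e'
All 4 characters matched => is a subsequence

1


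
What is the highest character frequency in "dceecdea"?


Input: dceecdea
Character counts:
  'a': 1
  'c': 2
  'd': 2
  'e': 3
Maximum frequency: 3

3


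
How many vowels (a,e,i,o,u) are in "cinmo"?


Input: cinmo
Checking each character:
  'c' at position 0: consonant
  'i' at position 1: vowel (running total: 1)
  'n' at position 2: consonant
  'm' at position 3: consonant
  'o' at position 4: vowel (running total: 2)
Total vowels: 2

2


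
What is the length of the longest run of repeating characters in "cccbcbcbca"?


Input: "cccbcbcbca"
Scanning for longest run:
  Position 1 ('c'): continues run of 'c', length=2
  Position 2 ('c'): continues run of 'c', length=3
  Position 3 ('b'): new char, reset run to 1
  Position 4 ('c'): new char, reset run to 1
  Position 5 ('b'): new char, reset run to 1
  Position 6 ('c'): new char, reset run to 1
  Position 7 ('b'): new char, reset run to 1
  Position 8 ('c'): new char, reset run to 1
  Position 9 ('a'): new char, reset run to 1
Longest run: 'c' with length 3

3


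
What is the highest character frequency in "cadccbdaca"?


Input: cadccbdaca
Character counts:
  'a': 3
  'b': 1
  'c': 4
  'd': 2
Maximum frequency: 4

4


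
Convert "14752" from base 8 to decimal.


Input: "14752" in base 8
Positional expansion:
  Digit '1' (value 1) x 8^4 = 4096
  Digit '4' (value 4) x 8^3 = 2048
  Digit '7' (value 7) x 8^2 = 448
  Digit '5' (value 5) x 8^1 = 40
  Digit '2' (value 2) x 8^0 = 2
Sum = 6634

6634


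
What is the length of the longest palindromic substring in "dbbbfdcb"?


Input: "dbbbfdcb"
Checking substrings for palindromes:
  [1:4] "bbb" (len 3) => palindrome
  [1:3] "bb" (len 2) => palindrome
  [2:4] "bb" (len 2) => palindrome
Longest palindromic substring: "bbb" with length 3

3


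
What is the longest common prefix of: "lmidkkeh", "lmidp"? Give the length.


Words: lmidkkeh, lmidp
  Position 0: all 'l' => match
  Position 1: all 'm' => match
  Position 2: all 'i' => match
  Position 3: all 'd' => match
  Position 4: ('k', 'p') => mismatch, stop
LCP = "lmid" (length 4)

4


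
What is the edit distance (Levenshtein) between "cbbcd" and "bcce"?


Computing edit distance: "cbbcd" -> "bcce"
DP table:
           b    c    c    e
      0    1    2    3    4
  c   1    1    1    2    3
  b   2    1    2    2    3
  b   3    2    2    3    3
  c   4    3    2    2    3
  d   5    4    3    3    3
Edit distance = dp[5][4] = 3

3


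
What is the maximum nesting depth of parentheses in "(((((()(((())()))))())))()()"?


Input: "(((((()(((())()))))())))()()"
Tracking depth:
  Position 0 '(': depth becomes 1
  Position 1 '(': depth becomes 2
  Position 2 '(': depth becomes 3
  Position 3 '(': depth becomes 4
  Position 4 '(': depth becomes 5
  Position 5 '(': depth becomes 6
  Position 6 ')': depth becomes 5
  Position 7 '(': depth becomes 6
  Position 8 '(': depth becomes 7
  Position 9 '(': depth becomes 8
  Position 10 '(': depth becomes 9
  Position 11 ')': depth becomes 8
  Position 12 ')': depth becomes 7
  Position 13 '(': depth becomes 8
  Position 14 ')': depth becomes 7
  Position 15 ')': depth becomes 6
  Position 16 ')': depth becomes 5
  Position 17 ')': depth becomes 4
  Position 18 ')': depth becomes 3
  Position 19 '(': depth becomes 4
  Position 20 ')': depth becomes 3
  Position 21 ')': depth becomes 2
  Position 22 ')': depth becomes 1
  Position 23 ')': depth becomes 0
  Position 24 '(': depth becomes 1
  Position 25 ')': depth becomes 0
  Position 26 '(': depth becomes 1
  Position 27 ')': depth becomes 0
Maximum depth reached: 9

9


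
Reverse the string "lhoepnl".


Input: lhoepnl
Reading characters right to left:
  Position 6: 'l'
  Position 5: 'n'
  Position 4: 'p'
  Position 3: 'e'
  Position 2: 'o'
  Position 1: 'h'
  Position 0: 'l'
Reversed: lnpeohl

lnpeohl


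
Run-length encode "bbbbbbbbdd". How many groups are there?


Input: bbbbbbbbdd
Scanning for consecutive runs:
  Group 1: 'b' x 8 (positions 0-7)
  Group 2: 'd' x 2 (positions 8-9)
Total groups: 2

2


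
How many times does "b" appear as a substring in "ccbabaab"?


Searching for "b" in "ccbabaab"
Scanning each position:
  Position 0: "c" => no
  Position 1: "c" => no
  Position 2: "b" => MATCH
  Position 3: "a" => no
  Position 4: "b" => MATCH
  Position 5: "a" => no
  Position 6: "a" => no
  Position 7: "b" => MATCH
Total occurrences: 3

3


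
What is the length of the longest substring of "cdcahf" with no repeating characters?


Input: "cdcahf"
Sliding window (track last position of each char):
  Position 0 ('c'): window [0,0] length 1 -- new best
  Position 1 ('d'): window [0,1] length 2 -- new best
  Position 2 ('c'): repeat (last at 0), move window start to 1
  Position 2 ('c'): window [1,2] length 2
  Position 3 ('a'): window [1,3] length 3 -- new best
  Position 4 ('h'): window [1,4] length 4 -- new best
  Position 5 ('f'): window [1,5] length 5 -- new best
Longest substring with no repeats: "dcahf" with length 5

5


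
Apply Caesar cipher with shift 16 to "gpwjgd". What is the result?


Caesar cipher: shift "gpwjgd" by 16
  'g' (pos 6) + 16 = pos 22 = 'w'
  'p' (pos 15) + 16 = pos 5 = 'f'
  'w' (pos 22) + 16 = pos 12 = 'm'
  'j' (pos 9) + 16 = pos 25 = 'z'
  'g' (pos 6) + 16 = pos 22 = 'w'
  'd' (pos 3) + 16 = pos 19 = 't'
Result: wfmzwt

wfmzwt


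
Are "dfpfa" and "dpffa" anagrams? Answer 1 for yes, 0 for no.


Strings: "dfpfa", "dpffa"
Sorted first:  adffp
Sorted second: adffp
Sorted forms match => anagrams

1


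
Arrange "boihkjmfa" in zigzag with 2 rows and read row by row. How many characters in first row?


Zigzag "boihkjmfa" into 2 rows:
Placing characters:
  'b' => row 0
  'o' => row 1
  'i' => row 0
  'h' => row 1
  'k' => row 0
  'j' => row 1
  'm' => row 0
  'f' => row 1
  'a' => row 0
Rows:
  Row 0: "bikma"
  Row 1: "ohjf"
First row length: 5

5


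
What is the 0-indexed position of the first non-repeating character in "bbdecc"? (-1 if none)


Input: bbdecc
Character frequencies:
  'b': 2
  'c': 2
  'd': 1
  'e': 1
Scanning left to right for freq == 1:
  Position 0 ('b'): freq=2, skip
  Position 1 ('b'): freq=2, skip
  Position 2 ('d'): unique! => answer = 2

2


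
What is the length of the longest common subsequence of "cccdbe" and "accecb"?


LCS of "cccdbe" and "accecb"
DP table:
           a    c    c    e    c    b
      0    0    0    0    0    0    0
  c   0    0    1    1    1    1    1
  c   0    0    1    2    2    2    2
  c   0    0    1    2    2    3    3
  d   0    0    1    2    2    3    3
  b   0    0    1    2    2    3    4
  e   0    0    1    2    3    3    4
LCS length = dp[6][6] = 4

4


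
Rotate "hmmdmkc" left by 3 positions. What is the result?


Input: "hmmdmkc", rotate left by 3
First 3 characters: "hmm"
Remaining characters: "dmkc"
Concatenate remaining + first: "dmkc" + "hmm" = "dmkchmm"

dmkchmm


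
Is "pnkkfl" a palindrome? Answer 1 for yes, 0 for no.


Input: pnkkfl
Reversed: lfkknp
  Compare pos 0 ('p') with pos 5 ('l'): MISMATCH
  Compare pos 1 ('n') with pos 4 ('f'): MISMATCH
  Compare pos 2 ('k') with pos 3 ('k'): match
Result: not a palindrome

0
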